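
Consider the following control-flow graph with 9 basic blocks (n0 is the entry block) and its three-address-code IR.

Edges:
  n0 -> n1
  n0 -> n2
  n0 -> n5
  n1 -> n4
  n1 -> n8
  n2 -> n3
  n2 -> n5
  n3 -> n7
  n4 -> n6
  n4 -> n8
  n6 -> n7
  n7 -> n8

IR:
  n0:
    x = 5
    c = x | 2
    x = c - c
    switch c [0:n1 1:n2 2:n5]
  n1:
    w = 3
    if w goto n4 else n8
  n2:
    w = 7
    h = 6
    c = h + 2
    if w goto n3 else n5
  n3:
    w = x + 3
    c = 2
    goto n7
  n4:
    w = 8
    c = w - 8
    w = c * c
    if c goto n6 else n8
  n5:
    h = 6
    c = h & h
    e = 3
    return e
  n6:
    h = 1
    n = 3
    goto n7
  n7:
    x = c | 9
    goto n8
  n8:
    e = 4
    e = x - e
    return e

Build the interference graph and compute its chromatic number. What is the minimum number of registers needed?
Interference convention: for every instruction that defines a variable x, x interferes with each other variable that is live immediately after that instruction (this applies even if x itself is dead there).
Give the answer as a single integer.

Answer: 4

Derivation:
Block summaries:
  n0 def {c,x} use ∅
  n1 def {w} use ∅
  n2 def {c,h,w} use ∅
  n3 def {c,w} use {x}
  n4 def {c,w} use ∅
  n5 def {c,e,h} use ∅
  n6 def {h,n} use ∅
  n7 def {x} use {c}
  n8 def {e} use {x}

Backward fixpoint:
  live n0: ∅→{x}
  live n1: {x}→{x}
  live n2: {x}→{x}
  live n3: {x}→{c}
  live n4: {x}→{c,x}
  live n5: ∅→∅
  live n6: {c}→{c}
  live n7: {c}→{x}
  live n8: {x}→∅

Interference:
  c↔{h,n,w,x}
  e↔{x}
  h↔{c,w,x}
  n↔{c}
  w↔{c,h,x}
  x↔{c,e,h,w}

Registers:
  {c,h,w,x} pairwise interfere (4-clique) ⇒ χ ≥ 4
  4-colouring: r0={c,e}  r1={n,x}  r2={h}  r3={w}
  χ = 4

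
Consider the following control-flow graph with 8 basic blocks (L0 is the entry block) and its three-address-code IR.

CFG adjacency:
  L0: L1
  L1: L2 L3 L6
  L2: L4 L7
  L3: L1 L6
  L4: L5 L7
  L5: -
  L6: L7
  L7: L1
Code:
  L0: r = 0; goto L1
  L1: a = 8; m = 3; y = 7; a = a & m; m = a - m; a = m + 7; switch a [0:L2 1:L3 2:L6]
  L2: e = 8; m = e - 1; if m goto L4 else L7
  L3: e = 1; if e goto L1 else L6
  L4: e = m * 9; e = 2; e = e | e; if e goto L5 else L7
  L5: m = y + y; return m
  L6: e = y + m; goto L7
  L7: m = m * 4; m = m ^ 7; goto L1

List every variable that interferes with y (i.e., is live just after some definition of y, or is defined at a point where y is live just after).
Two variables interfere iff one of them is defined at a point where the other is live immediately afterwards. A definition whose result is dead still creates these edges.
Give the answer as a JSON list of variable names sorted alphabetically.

Answer: ["a", "e", "m"]

Derivation:
Per-block:
  L0 def {r} use ∅
  L1 def {a,m,y} use ∅
  L2 def {e,m} use ∅
  L3 def {e} use ∅
  L4 def {e} use {m}
  L5 def {m} use {y}
  L6 def {e} use {m,y}
  L7 def {m} use {m}

Live sets:
  L0: in=∅ out=∅
  L1: in=∅ out={m,y}
  L2: in={y} out={m,y}
  L3: in={m,y} out={m,y}
  L4: in={m,y} out={m,y}
  L5: in={y} out=∅
  L6: in={m,y} out={m}
  L7: in={m} out=∅

Interference:
  a: {m,y}
  e: {m,y}
  m: {a,e,y}
  r: ∅
  y: {a,e,m}

N(y) = ["a", "e", "m"]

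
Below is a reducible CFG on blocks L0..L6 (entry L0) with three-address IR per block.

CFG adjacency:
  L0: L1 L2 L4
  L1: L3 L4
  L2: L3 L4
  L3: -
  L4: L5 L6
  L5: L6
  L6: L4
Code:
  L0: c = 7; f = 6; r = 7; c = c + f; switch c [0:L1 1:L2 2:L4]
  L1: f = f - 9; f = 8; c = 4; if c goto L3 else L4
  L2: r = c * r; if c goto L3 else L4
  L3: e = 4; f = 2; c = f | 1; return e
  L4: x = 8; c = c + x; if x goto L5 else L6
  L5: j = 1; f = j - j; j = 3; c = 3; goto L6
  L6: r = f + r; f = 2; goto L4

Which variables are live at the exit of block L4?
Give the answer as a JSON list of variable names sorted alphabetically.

Answer: ["c", "f", "r"]

Derivation:
Per-block:
  L0 def {c,f,r} use ∅
  L1 def {c,f} use {f}
  L2 def {r} use {c,r}
  L3 def {c,e,f} use ∅
  L4 def {c,x} use {c}
  L5 def {c,f,j} use ∅
  L6 def {f,r} use {f,r}

Backward fixpoint:
  live L0: ∅→{c,f,r}
  live L1: {f,r}→{c,f,r}
  live L2: {c,f,r}→{c,f,r}
  live L3: ∅→∅
  live L4: {c,f,r}→{c,f,r}
  live L5: {r}→{c,f,r}
  live L6: {c,f,r}→{c,f,r}

live-out(L4) = ["c", "f", "r"]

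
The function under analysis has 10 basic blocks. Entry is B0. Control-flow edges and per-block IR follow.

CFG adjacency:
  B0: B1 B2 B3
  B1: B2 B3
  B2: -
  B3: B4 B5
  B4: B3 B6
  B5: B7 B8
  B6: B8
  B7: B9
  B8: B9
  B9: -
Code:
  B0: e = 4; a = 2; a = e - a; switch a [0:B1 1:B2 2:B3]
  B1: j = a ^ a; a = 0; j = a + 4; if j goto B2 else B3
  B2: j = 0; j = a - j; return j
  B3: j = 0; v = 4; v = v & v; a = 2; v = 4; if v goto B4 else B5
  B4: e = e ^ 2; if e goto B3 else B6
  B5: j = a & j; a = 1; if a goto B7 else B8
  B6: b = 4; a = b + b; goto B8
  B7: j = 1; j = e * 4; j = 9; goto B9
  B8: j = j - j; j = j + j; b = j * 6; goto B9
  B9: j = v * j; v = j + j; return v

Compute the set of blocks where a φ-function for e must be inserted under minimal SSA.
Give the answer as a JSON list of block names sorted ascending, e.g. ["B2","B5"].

Answer: ["B3", "B8", "B9"]

Working:
idom tree: B1←B0 B2←B0 B3←B0 B4←B3 B5←B3 B6←B4 B7←B5 B8←B3 B9←B3
Dom∩ at merges:
  B2: preds {B0,B1}: {B0} ∩ {B0,B1} = {B0}; idom=B0
  B3: preds {B0,B1,B4}: {B0} ∩ {B0,B1} ∩ {B0,B3,B4} = {B0}; idom=B0
  B8: preds {B5,B6}: {B0,B3,B5} ∩ {B0,B3,B4,B6} = {B0,B3}; idom=B3
  B9: preds {B7,B8}: {B0,B3,B5,B7} ∩ {B0,B3,B8} = {B0,B3}; idom=B3

DF walk-up:
  B2←B0: walk · to B0
  B2←B1: walk B1 to B0
  B3←B0: walk · to B0
  B3←B1: walk B1 to B0
  B3←B4: walk B4→B3 to B0
  B8←B5: walk B5 to B3
  B8←B6: walk B6→B4 to B3
  B9←B7: walk B7→B5 to B3
  B9←B8: walk B8 to B3
  DF(B0)=∅
  DF(B1)={B2,B3}
  DF(B2)=∅
  DF(B3)={B3}
  DF(B4)={B3,B8}
  DF(B5)={B8,B9}
  DF(B6)={B8}
  DF(B7)={B9}
  DF(B8)={B9}
  DF(B9)=∅

φ for e: defs {B0,B4}
  DF⁺ = {B3,B8,B9}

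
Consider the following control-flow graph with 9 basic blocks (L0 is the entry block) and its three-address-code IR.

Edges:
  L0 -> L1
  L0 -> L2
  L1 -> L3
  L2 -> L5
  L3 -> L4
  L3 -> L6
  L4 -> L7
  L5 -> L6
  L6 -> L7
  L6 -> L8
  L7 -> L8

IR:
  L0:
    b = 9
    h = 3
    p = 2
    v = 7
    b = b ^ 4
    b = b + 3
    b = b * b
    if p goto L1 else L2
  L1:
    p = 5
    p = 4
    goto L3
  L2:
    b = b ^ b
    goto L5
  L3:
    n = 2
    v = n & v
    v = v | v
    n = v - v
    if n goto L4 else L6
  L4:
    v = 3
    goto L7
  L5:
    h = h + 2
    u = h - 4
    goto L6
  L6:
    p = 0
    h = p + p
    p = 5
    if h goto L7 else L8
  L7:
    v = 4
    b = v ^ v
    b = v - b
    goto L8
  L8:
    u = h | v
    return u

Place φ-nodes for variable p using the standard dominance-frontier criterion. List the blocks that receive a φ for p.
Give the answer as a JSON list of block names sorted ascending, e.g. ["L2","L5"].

Answer: ["L6", "L7", "L8"]

Derivation:
idom tree: L1←L0 L2←L0 L3←L1 L4←L3 L5←L2 L6←L0 L7←L0 L8←L0
Join-block Dom:
  L6: preds {L3,L5}: {L0,L1,L3} ∩ {L0,L2,L5} = {L0}; idom=L0
  L7: preds {L4,L6}: {L0,L1,L3,L4} ∩ {L0,L6} = {L0}; idom=L0
  L8: preds {L6,L7}: {L0,L6} ∩ {L0,L7} = {L0}; idom=L0

DF derivation:
  L6←L3: walk L3→L1 to L0
  L6←L5: walk L5→L2 to L0
  L7←L4: walk L4→L3→L1 to L0
  L7←L6: walk L6 to L0
  L8←L6: walk L6 to L0
  L8←L7: walk L7 to L0
  L0 → ∅
  L1 → {L6,L7}
  L2 → {L6}
  L3 → {L6,L7}
  L4 → {L7}
  L5 → {L6}
  L6 → {L7,L8}
  L7 → {L8}
  L8 → ∅

φ for p: defs {L0,L1,L6}
  DF⁺ = {L6,L7,L8}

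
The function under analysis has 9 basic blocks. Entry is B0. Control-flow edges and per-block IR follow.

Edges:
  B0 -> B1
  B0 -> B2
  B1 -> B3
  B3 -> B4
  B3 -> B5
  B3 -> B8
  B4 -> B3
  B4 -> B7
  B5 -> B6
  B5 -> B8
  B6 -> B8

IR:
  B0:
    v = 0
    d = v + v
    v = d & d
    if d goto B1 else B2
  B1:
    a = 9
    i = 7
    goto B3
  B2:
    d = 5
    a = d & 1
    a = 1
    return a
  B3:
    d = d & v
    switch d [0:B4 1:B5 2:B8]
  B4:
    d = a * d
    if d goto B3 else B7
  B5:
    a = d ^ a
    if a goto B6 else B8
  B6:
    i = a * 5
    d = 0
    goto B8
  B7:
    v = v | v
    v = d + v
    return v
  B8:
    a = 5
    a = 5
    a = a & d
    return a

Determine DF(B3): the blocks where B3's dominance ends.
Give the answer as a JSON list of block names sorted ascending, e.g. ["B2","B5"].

idom tree: B1←B0 B2←B0 B3←B1 B4←B3 B5←B3 B6←B5 B7←B4 B8←B3
Join-block Dom:
  B3: preds {B1,B4}: {B0,B1} ∩ {B0,B1,B3,B4} = {B0,B1}; idom=B1
  B8: preds {B3,B5,B6}: {B0,B1,B3} ∩ {B0,B1,B3,B5} ∩ {B0,B1,B3,B5,B6} = {B0,B1,B3}; idom=B3

DF derivation:
  B3←B1: walk · to B1
  B3←B4: walk B4→B3 to B1
  B8←B3: walk · to B3
  B8←B5: walk B5 to B3
  B8←B6: walk B6→B5 to B3
  B0: DF=∅
  B1: DF=∅
  B2: DF=∅
  B3: DF={B3}
  B4: DF={B3}
  B5: DF={B8}
  B6: DF={B8}
  B7: DF=∅
  B8: DF=∅

DF(B3) = ["B3"]

Answer: ["B3"]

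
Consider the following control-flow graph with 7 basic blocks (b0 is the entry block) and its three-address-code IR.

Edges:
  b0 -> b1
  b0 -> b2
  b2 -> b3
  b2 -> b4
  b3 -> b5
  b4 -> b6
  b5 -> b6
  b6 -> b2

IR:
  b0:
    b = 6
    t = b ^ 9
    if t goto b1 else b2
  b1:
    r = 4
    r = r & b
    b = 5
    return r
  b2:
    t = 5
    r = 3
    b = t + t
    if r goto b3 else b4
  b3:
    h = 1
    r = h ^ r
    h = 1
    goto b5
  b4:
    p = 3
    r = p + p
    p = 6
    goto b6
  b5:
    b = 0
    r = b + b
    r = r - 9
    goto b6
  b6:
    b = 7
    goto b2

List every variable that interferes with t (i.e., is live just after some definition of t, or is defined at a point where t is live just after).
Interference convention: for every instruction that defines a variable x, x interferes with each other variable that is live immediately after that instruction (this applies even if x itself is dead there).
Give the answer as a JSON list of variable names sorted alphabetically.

Answer: ["b", "r"]

Analysis:
def/use:
  b0: {b,t} / ∅
  b1: {b,r} / {b}
  b2: {b,r,t} / ∅
  b3: {h,r} / {r}
  b4: {p,r} / ∅
  b5: {b,r} / ∅
  b6: {b} / ∅

Live sets:
  live b0: ∅→{b}
  live b1: {b}→∅
  live b2: ∅→{r}
  live b3: {r}→∅
  live b4: ∅→∅
  live b5: ∅→∅
  live b6: ∅→∅

Interfere edges:
  b: {r,t}
  h: {r}
  p: ∅
  r: {b,h,t}
  t: {b,r}

N(t) = ["b", "r"]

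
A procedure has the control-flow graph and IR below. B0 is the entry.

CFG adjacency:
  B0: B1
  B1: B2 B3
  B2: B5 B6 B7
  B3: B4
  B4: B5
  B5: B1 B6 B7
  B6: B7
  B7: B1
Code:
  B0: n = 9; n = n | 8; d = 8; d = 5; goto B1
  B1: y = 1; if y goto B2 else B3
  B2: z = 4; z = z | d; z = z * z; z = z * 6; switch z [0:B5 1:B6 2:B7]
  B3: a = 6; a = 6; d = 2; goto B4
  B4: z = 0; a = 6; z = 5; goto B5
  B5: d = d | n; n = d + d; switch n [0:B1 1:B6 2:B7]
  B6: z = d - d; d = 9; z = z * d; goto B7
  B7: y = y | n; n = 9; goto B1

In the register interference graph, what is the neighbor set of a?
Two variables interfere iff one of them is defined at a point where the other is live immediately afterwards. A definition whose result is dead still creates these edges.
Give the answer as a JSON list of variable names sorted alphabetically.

Answer: ["d", "n", "y"]

Working:
Block summaries:
  B0: {d,n} / ∅
  B1: {y} / ∅
  B2: {z} / {d}
  B3: {a,d} / ∅
  B4: {a,z} / ∅
  B5: {d,n} / {d,n}
  B6: {d,z} / {d}
  B7: {n,y} / {n,y}

Live sets:
  B0 li=∅ lo={d,n}
  B1 li={d,n} lo={d,n,y}
  B2 li={d,n,y} lo={d,n,y}
  B3 li={n,y} lo={d,n,y}
  B4 li={d,n,y} lo={d,n,y}
  B5 li={d,n,y} lo={d,n,y}
  B6 li={d,n,y} lo={d,n,y}
  B7 li={d,n,y} lo={d,n}

Interference:
  a: {d,n,y}
  d: {a,n,y,z}
  n: {a,d,y,z}
  y: {a,d,n,z}
  z: {d,n,y}

N(a) = ["d", "n", "y"]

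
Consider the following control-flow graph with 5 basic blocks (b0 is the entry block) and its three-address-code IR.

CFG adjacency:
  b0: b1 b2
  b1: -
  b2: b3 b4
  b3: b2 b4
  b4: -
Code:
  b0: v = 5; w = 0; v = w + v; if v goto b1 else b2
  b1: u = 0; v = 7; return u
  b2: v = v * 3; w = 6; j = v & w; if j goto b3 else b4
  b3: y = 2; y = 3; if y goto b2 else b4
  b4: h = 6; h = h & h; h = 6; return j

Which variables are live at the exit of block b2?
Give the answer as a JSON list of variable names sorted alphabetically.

Per-block:
  b0: def={v,w} ue=∅
  b1: def={u,v} ue=∅
  b2: def={j,v,w} ue={v}
  b3: def={y} ue=∅
  b4: def={h} ue={j}

Backward fixpoint:
  b0: in=∅ out={v}
  b1: in=∅ out=∅
  b2: in={v} out={j,v}
  b3: in={j,v} out={j,v}
  b4: in={j} out=∅

live-out(b2) = ["j", "v"]

Answer: ["j", "v"]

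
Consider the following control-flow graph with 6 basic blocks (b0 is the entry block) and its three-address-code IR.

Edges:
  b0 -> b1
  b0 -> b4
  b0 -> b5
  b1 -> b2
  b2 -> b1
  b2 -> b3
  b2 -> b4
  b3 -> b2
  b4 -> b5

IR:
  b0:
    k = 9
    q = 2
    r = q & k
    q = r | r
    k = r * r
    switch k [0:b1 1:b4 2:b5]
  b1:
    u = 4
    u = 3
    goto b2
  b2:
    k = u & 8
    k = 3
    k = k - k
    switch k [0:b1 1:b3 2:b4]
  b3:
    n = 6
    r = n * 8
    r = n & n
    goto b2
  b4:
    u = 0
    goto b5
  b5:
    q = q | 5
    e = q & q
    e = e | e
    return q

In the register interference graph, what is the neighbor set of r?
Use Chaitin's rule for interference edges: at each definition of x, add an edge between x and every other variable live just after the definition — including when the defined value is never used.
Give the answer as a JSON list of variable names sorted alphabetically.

Block summaries:
  b0 def {k,q,r} use ∅
  b1 def {u} use ∅
  b2 def {k} use {u}
  b3 def {n,r} use ∅
  b4 def {u} use ∅
  b5 def {e,q} use {q}

Liveness:
  b0 li=∅ lo={q}
  b1 li={q} lo={q,u}
  b2 li={q,u} lo={q,u}
  b3 li={q,u} lo={q,u}
  b4 li={q} lo={q}
  b5 li={q} lo=∅

Interference:
  e: {q}
  k: {q,u}
  n: {q,r,u}
  q: {e,k,n,r,u}
  r: {n,q,u}
  u: {k,n,q,r}

N(r) = ["n", "q", "u"]

Answer: ["n", "q", "u"]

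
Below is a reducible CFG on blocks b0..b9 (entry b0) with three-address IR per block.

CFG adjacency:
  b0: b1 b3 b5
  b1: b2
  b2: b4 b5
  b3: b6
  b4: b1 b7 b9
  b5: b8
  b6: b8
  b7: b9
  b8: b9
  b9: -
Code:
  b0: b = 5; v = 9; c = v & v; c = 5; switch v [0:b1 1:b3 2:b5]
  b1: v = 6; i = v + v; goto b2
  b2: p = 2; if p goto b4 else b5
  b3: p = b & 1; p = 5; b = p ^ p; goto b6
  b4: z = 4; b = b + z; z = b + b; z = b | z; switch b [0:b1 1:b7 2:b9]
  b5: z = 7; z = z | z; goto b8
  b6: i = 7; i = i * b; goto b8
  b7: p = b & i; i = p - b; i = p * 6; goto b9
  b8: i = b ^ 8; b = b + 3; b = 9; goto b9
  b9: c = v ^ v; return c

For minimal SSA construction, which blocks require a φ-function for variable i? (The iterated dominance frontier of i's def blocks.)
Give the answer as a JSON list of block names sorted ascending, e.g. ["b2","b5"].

idom tree: b1←b0 b2←b1 b3←b0 b4←b2 b5←b0 b6←b3 b7←b4 b8←b0 b9←b0
Join-block Dom:
  b1: preds {b0,b4}: {b0} ∩ {b0,b1,b2,b4} = {b0}; idom=b0
  b5: preds {b0,b2}: {b0} ∩ {b0,b1,b2} = {b0}; idom=b0
  b8: preds {b5,b6}: {b0,b5} ∩ {b0,b3,b6} = {b0}; idom=b0
  b9: preds {b4,b7,b8}: {b0,b1,b2,b4} ∩ {b0,b1,b2,b4,b7} ∩ {b0,b8} = {b0}; idom=b0

Frontier:
  b1←b0: walk · to b0
  b1←b4: walk b4→b2→b1 to b0
  b5←b0: walk · to b0
  b5←b2: walk b2→b1 to b0
  b8←b5: walk b5 to b0
  b8←b6: walk b6→b3 to b0
  b9←b4: walk b4→b2→b1 to b0
  b9←b7: walk b7→b4→b2→b1 to b0
  b9←b8: walk b8 to b0
  b0: DF=∅
  b1: DF={b1,b5,b9}
  b2: DF={b1,b5,b9}
  b3: DF={b8}
  b4: DF={b1,b9}
  b5: DF={b8}
  b6: DF={b8}
  b7: DF={b9}
  b8: DF={b9}
  b9: DF=∅

φ for i: defs {b1,b6,b7,b8}
  DF⁺ = {b1,b5,b8,b9}

Answer: ["b1", "b5", "b8", "b9"]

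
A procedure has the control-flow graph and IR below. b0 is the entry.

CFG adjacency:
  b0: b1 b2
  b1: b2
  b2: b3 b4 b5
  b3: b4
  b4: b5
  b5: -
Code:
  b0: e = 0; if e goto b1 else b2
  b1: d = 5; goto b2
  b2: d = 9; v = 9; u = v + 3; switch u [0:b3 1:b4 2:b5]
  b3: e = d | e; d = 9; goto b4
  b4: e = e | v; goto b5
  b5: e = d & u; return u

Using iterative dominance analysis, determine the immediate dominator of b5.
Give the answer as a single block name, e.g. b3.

idom tree: b1←b0 b2←b0 b3←b2 b4←b2 b5←b2
Join-block Dom:
  b2: preds {b0,b1}: {b0} ∩ {b0,b1} = {b0}; idom=b0
  b4: preds {b2,b3}: {b0,b2} ∩ {b0,b2,b3} = {b0,b2}; idom=b2
  b5: preds {b2,b4}: {b0,b2} ∩ {b0,b2,b4} = {b0,b2}; idom=b2

idom(b5) = b2

Answer: b2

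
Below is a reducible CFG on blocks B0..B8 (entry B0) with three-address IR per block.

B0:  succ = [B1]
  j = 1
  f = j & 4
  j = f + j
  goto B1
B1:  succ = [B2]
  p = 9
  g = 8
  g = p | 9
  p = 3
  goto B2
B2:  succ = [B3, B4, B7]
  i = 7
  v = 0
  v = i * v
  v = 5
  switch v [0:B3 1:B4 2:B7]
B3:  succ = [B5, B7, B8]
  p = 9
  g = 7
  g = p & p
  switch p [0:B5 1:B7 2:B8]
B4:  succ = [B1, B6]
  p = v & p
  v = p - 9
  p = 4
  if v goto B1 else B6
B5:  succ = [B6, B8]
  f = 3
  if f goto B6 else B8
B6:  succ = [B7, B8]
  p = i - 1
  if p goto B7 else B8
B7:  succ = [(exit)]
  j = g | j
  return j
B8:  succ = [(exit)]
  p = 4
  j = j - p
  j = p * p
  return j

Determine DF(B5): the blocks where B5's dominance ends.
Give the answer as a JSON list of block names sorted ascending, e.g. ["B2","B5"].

Answer: ["B6", "B8"]

Working:
idom tree: B1←B0 B2←B1 B3←B2 B4←B2 B5←B3 B6←B2 B7←B2 B8←B2
Join-block Dom:
  B1: preds {B0,B4}: {B0} ∩ {B0,B1,B2,B4} = {B0}; idom=B0
  B6: preds {B4,B5}: {B0,B1,B2,B4} ∩ {B0,B1,B2,B3,B5} = {B0,B1,B2}; idom=B2
  B7: preds {B2,B3,B6}: {B0,B1,B2} ∩ {B0,B1,B2,B3} ∩ {B0,B1,B2,B6} = {B0,B1,B2}; idom=B2
  B8: preds {B3,B5,B6}: {B0,B1,B2,B3} ∩ {B0,B1,B2,B3,B5} ∩ {B0,B1,B2,B6} = {B0,B1,B2}; idom=B2

Frontier:
  B1←B0: walk · to B0
  B1←B4: walk B4→B2→B1 to B0
  B6←B4: walk B4 to B2
  B6←B5: walk B5→B3 to B2
  B7←B2: walk · to B2
  B7←B3: walk B3 to B2
  B7←B6: walk B6 to B2
  B8←B3: walk B3 to B2
  B8←B5: walk B5→B3 to B2
  B8←B6: walk B6 to B2
  B0: DF=∅
  B1: DF={B1}
  B2: DF={B1}
  B3: DF={B6,B7,B8}
  B4: DF={B1,B6}
  B5: DF={B6,B8}
  B6: DF={B7,B8}
  B7: DF=∅
  B8: DF=∅

DF(B5) = ["B6", "B8"]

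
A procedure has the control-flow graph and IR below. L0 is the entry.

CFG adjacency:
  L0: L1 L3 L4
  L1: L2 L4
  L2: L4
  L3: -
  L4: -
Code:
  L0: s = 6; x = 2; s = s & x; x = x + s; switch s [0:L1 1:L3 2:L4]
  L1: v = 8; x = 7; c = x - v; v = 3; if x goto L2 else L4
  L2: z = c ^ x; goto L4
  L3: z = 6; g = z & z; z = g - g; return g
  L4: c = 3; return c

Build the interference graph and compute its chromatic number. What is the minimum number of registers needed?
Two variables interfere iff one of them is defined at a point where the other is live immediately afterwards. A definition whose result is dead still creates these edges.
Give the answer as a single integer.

Block summaries:
  L0: def={s,x} ue=∅
  L1: def={c,v,x} ue=∅
  L2: def={z} ue={c,x}
  L3: def={g,z} ue=∅
  L4: def={c} ue=∅

Liveness:
  live L0: ∅→∅
  live L1: ∅→{c,x}
  live L2: {c,x}→∅
  live L3: ∅→∅
  live L4: ∅→∅

Conflict graph:
  c: {v,x}
  g: {z}
  s: {x}
  v: {c,x}
  x: {c,s,v}
  z: {g}

Chromatic number:
  {c,v,x} pairwise interfere (3-clique) ⇒ χ ≥ 3
  assign c→r1 g→r0 s→r1 v→r2 x→r0 z→r1 — no edge inside a register ⇒ χ ≤ 3
  χ = 3

Answer: 3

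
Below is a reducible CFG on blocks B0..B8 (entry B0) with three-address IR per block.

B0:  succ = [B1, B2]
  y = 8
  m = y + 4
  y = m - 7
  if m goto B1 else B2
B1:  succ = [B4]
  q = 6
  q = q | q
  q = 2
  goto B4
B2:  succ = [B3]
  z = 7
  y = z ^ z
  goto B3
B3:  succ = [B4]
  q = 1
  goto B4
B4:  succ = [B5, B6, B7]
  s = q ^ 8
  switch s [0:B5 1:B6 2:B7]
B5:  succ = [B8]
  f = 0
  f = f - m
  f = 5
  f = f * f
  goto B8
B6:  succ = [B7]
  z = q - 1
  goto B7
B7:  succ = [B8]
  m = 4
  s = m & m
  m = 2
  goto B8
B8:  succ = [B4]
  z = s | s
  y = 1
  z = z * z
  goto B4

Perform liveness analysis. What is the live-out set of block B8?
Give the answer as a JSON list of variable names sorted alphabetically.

Per-block:
  B0 def {m,y} use ∅
  B1 def {q} use ∅
  B2 def {y,z} use ∅
  B3 def {q} use ∅
  B4 def {s} use {q}
  B5 def {f} use {m}
  B6 def {z} use {q}
  B7 def {m,s} use ∅
  B8 def {y,z} use {s}

Backward fixpoint:
  B0 li=∅ lo={m}
  B1 li={m} lo={m,q}
  B2 li={m} lo={m}
  B3 li={m} lo={m,q}
  B4 li={m,q} lo={m,q,s}
  B5 li={m,q,s} lo={m,q,s}
  B6 li={q} lo={q}
  B7 li={q} lo={m,q,s}
  B8 li={m,q,s} lo={m,q}

live-out(B8) = ["m", "q"]

Answer: ["m", "q"]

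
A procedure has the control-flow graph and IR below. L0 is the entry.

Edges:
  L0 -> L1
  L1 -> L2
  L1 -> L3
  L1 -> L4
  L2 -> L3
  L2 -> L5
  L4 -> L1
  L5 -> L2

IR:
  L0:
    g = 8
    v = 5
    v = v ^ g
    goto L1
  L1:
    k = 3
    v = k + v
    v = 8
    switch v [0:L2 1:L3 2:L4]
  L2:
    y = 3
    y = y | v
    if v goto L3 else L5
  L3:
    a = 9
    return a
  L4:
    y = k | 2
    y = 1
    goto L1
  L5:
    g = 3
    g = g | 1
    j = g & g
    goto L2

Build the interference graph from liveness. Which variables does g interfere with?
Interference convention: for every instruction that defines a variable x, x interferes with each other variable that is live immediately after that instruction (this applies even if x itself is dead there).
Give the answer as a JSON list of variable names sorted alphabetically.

Answer: ["v"]

Analysis:
Block summaries:
  L0 def {g,v} use ∅
  L1 def {k,v} use {v}
  L2 def {y} use {v}
  L3 def {a} use ∅
  L4 def {y} use {k}
  L5 def {g,j} use ∅

Live sets:
  live L0: ∅→{v}
  live L1: {v}→{k,v}
  live L2: {v}→{v}
  live L3: ∅→∅
  live L4: {k,v}→{v}
  live L5: {v}→{v}

Conflict graph:
  a: ∅
  g: {v}
  j: {v}
  k: {v}
  v: {g,j,k,y}
  y: {v}

N(g) = ["v"]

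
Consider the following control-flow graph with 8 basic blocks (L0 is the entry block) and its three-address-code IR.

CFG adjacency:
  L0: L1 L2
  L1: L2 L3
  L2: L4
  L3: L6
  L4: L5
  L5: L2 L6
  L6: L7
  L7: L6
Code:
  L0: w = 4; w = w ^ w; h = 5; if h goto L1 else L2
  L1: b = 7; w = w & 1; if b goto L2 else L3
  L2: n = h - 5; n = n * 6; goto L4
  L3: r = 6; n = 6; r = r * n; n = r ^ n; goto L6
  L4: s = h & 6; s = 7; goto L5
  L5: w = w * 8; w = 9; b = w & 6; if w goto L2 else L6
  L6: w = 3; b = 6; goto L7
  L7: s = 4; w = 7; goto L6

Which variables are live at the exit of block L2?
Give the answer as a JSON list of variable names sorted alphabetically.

def/use:
  L0 def {h,w} use ∅
  L1 def {b,w} use {w}
  L2 def {n} use {h}
  L3 def {n,r} use ∅
  L4 def {s} use {h}
  L5 def {b,w} use {w}
  L6 def {b,w} use ∅
  L7 def {s,w} use ∅

Backward fixpoint:
  L0: in=∅ out={h,w}
  L1: in={h,w} out={h,w}
  L2: in={h,w} out={h,w}
  L3: in=∅ out=∅
  L4: in={h,w} out={h,w}
  L5: in={h,w} out={h,w}
  L6: in=∅ out=∅
  L7: in=∅ out=∅

live-out(L2) = ["h", "w"]

Answer: ["h", "w"]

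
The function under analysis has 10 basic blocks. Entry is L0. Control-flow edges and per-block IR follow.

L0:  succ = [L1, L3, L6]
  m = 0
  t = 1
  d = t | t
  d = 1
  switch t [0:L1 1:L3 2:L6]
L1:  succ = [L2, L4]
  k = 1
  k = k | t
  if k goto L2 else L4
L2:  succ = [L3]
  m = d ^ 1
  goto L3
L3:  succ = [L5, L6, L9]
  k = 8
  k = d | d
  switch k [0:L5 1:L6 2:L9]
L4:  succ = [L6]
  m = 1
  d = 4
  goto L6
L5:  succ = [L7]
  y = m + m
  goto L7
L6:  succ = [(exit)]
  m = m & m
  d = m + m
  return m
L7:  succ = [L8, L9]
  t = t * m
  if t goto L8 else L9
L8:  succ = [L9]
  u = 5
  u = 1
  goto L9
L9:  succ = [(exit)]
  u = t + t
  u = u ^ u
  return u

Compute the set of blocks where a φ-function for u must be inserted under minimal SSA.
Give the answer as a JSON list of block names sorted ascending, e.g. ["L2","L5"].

idom tree: L1←L0 L2←L1 L3←L0 L4←L1 L5←L3 L6←L0 L7←L5 L8←L7 L9←L3
Dom∩ at merges:
  L3: preds {L0,L2}: {L0} ∩ {L0,L1,L2} = {L0}; idom=L0
  L6: preds {L0,L3,L4}: {L0} ∩ {L0,L3} ∩ {L0,L1,L4} = {L0}; idom=L0
  L9: preds {L3,L7,L8}: {L0,L3} ∩ {L0,L3,L5,L7} ∩ {L0,L3,L5,L7,L8} = {L0,L3}; idom=L3

DF walk-up:
  L3←L0: walk · to L0
  L3←L2: walk L2→L1 to L0
  L6←L0: walk · to L0
  L6←L3: walk L3 to L0
  L6←L4: walk L4→L1 to L0
  L9←L3: walk · to L3
  L9←L7: walk L7→L5 to L3
  L9←L8: walk L8→L7→L5 to L3
  L0 → ∅
  L1 → {L3,L6}
  L2 → {L3}
  L3 → {L6}
  L4 → {L6}
  L5 → {L9}
  L6 → ∅
  L7 → {L9}
  L8 → {L9}
  L9 → ∅

φ for u: defs {L8,L9}
  DF⁺ = {L9}

Answer: ["L9"]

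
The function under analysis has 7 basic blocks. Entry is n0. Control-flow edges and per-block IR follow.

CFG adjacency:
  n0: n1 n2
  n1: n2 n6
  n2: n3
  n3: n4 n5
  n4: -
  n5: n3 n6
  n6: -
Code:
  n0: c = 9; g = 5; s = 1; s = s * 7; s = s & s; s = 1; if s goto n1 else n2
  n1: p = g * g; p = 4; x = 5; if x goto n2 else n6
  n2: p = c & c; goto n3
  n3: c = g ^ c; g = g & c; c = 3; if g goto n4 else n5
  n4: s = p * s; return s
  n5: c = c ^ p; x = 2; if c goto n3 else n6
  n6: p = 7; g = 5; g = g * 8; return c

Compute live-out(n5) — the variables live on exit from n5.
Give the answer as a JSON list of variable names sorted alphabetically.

def/use:
  n0: def={c,g,s} ue=∅
  n1: def={p,x} ue={g}
  n2: def={p} ue={c}
  n3: def={c,g} ue={c,g}
  n4: def={s} ue={p,s}
  n5: def={c,x} ue={c,p}
  n6: def={g,p} ue={c}

Live sets:
  n0 li=∅ lo={c,g,s}
  n1 li={c,g,s} lo={c,g,s}
  n2 li={c,g,s} lo={c,g,p,s}
  n3 li={c,g,p,s} lo={c,g,p,s}
  n4 li={p,s} lo=∅
  n5 li={c,g,p,s} lo={c,g,p,s}
  n6 li={c} lo=∅

live-out(n5) = ["c", "g", "p", "s"]

Answer: ["c", "g", "p", "s"]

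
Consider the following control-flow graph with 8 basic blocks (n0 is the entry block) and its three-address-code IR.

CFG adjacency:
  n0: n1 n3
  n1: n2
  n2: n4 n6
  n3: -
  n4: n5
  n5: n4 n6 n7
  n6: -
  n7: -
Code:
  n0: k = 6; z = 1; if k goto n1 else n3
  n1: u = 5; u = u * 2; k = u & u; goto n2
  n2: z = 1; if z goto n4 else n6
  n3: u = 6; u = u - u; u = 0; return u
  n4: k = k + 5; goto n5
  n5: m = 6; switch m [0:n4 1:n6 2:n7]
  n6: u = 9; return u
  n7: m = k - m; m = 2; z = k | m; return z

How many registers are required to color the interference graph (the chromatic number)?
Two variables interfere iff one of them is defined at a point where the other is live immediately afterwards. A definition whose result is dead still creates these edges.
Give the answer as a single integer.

Per-block:
  n0 def {k,z} use ∅
  n1 def {k,u} use ∅
  n2 def {z} use ∅
  n3 def {u} use ∅
  n4 def {k} use {k}
  n5 def {m} use ∅
  n6 def {u} use ∅
  n7 def {m,z} use {k,m}

Liveness:
  n0: in=∅ out=∅
  n1: in=∅ out={k}
  n2: in={k} out={k}
  n3: in=∅ out=∅
  n4: in={k} out={k}
  n5: in={k} out={k,m}
  n6: in=∅ out=∅
  n7: in={k,m} out=∅

Interference:
  k — {m,z}
  m — {k}
  u — ∅
  z — {k}

Chromatic number:
  lower bound: {k,m} mutually conflict ⇒ χ ≥ 2
  2-colouring: c0={k,u}  c1={m,z}
  χ = 2

Answer: 2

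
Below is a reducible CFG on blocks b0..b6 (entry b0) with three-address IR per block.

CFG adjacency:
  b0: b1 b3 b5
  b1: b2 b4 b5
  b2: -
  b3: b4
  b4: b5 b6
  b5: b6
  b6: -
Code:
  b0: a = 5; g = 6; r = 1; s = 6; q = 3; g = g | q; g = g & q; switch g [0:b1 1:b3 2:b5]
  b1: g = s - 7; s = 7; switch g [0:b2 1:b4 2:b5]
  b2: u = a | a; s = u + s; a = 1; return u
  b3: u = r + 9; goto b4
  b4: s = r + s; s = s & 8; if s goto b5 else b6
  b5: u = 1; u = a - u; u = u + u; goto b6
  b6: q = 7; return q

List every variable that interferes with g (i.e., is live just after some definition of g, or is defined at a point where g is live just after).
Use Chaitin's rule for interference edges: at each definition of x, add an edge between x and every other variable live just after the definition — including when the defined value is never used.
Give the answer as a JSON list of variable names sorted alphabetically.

Answer: ["a", "q", "r", "s"]

Derivation:
Per-block:
  b0 def {a,g,q,r,s} use ∅
  b1 def {g,s} use {s}
  b2 def {a,s,u} use {a,s}
  b3 def {u} use {r}
  b4 def {s} use {r,s}
  b5 def {u} use {a}
  b6 def {q} use ∅

Liveness:
  live b0: ∅→{a,r,s}
  live b1: {a,r,s}→{a,r,s}
  live b2: {a,s}→∅
  live b3: {a,r,s}→{a,r,s}
  live b4: {a,r,s}→{a}
  live b5: {a}→∅
  live b6: ∅→∅

Interference:
  a: {g,q,r,s,u}
  g: {a,q,r,s}
  q: {a,g,r,s}
  r: {a,g,q,s,u}
  s: {a,g,q,r,u}
  u: {a,r,s}

N(g) = ["a", "q", "r", "s"]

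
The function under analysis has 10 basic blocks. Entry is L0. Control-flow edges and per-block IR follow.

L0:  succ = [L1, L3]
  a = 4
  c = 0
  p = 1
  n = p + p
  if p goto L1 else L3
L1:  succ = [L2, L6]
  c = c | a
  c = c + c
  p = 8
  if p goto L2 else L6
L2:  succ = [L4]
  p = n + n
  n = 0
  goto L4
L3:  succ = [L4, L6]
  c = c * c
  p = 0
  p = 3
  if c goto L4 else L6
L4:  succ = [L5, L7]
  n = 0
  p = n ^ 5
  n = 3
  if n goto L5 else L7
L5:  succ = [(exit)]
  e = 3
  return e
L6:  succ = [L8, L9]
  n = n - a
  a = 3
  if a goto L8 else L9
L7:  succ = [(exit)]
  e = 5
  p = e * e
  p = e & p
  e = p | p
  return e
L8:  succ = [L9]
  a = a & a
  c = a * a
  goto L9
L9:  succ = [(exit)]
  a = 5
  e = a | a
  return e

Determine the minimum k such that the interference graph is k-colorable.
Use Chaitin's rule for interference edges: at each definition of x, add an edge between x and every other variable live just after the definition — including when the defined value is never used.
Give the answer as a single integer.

Answer: 4

Analysis:
Block summaries:
  L0: def={a,c,n,p} ue=∅
  L1: def={c,p} ue={a,c}
  L2: def={n,p} ue={n}
  L3: def={c,p} ue={c}
  L4: def={n,p} ue=∅
  L5: def={e} ue=∅
  L6: def={a,n} ue={a,n}
  L7: def={e,p} ue=∅
  L8: def={a,c} ue={a}
  L9: def={a,e} ue=∅

Liveness:
  live L0: ∅→{a,c,n}
  live L1: {a,c,n}→{a,n}
  live L2: {n}→∅
  live L3: {a,c,n}→{a,n}
  live L4: ∅→∅
  live L5: ∅→∅
  live L6: {a,n}→{a}
  live L7: ∅→∅
  live L8: {a}→∅
  live L9: ∅→∅

Interference:
  a — {c,n,p}
  c — {a,n,p}
  e — {p}
  n — {a,c,p}
  p — {a,c,e,n}

Chromatic number:
  {a,c,n,p} pairwise interfere (4-clique) ⇒ χ ≥ 4
  4-colouring: r0={p}  r1={a,e}  r2={c}  r3={n}
  χ = 4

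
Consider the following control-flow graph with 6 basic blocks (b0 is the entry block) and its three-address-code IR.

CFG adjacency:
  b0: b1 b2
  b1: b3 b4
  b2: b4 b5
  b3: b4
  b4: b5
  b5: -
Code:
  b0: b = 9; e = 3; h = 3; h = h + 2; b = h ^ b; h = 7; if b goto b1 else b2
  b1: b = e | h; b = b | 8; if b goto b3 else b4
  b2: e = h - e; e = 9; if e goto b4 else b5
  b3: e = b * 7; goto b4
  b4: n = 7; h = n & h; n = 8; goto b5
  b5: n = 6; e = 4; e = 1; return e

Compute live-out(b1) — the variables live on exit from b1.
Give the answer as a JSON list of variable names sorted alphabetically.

Answer: ["b", "h"]

Derivation:
Block summaries:
  b0: def={b,e,h} ue=∅
  b1: def={b} ue={e,h}
  b2: def={e} ue={e,h}
  b3: def={e} ue={b}
  b4: def={h,n} ue={h}
  b5: def={e,n} ue=∅

Live sets:
  live b0: ∅→{e,h}
  live b1: {e,h}→{b,h}
  live b2: {e,h}→{h}
  live b3: {b,h}→{h}
  live b4: {h}→∅
  live b5: ∅→∅

live-out(b1) = ["b", "h"]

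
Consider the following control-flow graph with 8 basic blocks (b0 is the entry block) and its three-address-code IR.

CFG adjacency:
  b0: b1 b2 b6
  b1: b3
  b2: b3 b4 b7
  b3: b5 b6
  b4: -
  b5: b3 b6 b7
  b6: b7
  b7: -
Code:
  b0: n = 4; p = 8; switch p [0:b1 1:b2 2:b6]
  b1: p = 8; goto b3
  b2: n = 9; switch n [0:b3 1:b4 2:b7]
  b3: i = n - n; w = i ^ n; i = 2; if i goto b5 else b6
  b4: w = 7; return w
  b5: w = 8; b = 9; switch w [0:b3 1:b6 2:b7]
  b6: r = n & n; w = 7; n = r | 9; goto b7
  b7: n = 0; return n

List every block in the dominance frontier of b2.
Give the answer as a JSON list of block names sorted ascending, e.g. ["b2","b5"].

idom tree: b1←b0 b2←b0 b3←b0 b4←b2 b5←b3 b6←b0 b7←b0
Join-block Dom:
  b3: preds {b1,b2,b5}: {b0,b1} ∩ {b0,b2} ∩ {b0,b3,b5} = {b0}; idom=b0
  b6: preds {b0,b3,b5}: {b0} ∩ {b0,b3} ∩ {b0,b3,b5} = {b0}; idom=b0
  b7: preds {b2,b5,b6}: {b0,b2} ∩ {b0,b3,b5} ∩ {b0,b6} = {b0}; idom=b0

DF walk-up:
  join b3 pred b1: b1 stop@b0
  join b3 pred b2: b2 stop@b0
  join b3 pred b5: b5→b3 stop@b0
  join b6 pred b0: · stop@b0
  join b6 pred b3: b3 stop@b0
  join b6 pred b5: b5→b3 stop@b0
  join b7 pred b2: b2 stop@b0
  join b7 pred b5: b5→b3 stop@b0
  join b7 pred b6: b6 stop@b0
  b0: DF=∅
  b1: DF={b3}
  b2: DF={b3,b7}
  b3: DF={b3,b6,b7}
  b4: DF=∅
  b5: DF={b3,b6,b7}
  b6: DF={b7}
  b7: DF=∅

DF(b2) = ["b3", "b7"]

Answer: ["b3", "b7"]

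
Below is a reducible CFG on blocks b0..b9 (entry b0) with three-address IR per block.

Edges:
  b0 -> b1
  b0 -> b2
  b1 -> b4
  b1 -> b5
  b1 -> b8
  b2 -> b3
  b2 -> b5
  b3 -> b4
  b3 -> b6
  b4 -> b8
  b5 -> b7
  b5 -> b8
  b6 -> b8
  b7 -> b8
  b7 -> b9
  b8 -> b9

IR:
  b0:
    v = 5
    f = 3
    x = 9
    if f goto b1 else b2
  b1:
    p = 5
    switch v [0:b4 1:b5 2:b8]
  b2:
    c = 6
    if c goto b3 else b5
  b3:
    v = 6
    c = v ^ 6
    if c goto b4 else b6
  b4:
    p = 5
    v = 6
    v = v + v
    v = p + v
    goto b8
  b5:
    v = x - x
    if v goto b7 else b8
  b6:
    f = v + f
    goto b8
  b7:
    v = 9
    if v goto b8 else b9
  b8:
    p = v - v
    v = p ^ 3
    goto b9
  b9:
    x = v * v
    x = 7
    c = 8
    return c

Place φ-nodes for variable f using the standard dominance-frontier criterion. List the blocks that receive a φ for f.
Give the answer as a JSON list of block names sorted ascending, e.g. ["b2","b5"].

idom tree: b1←b0 b2←b0 b3←b2 b4←b0 b5←b0 b6←b3 b7←b5 b8←b0 b9←b0
Dom at joins:
  b4: preds {b1,b3}: {b0,b1} ∩ {b0,b2,b3} = {b0}; idom=b0
  b5: preds {b1,b2}: {b0,b1} ∩ {b0,b2} = {b0}; idom=b0
  b8: preds {b1,b4,b5,b6,b7}: {b0,b1} ∩ {b0,b4} ∩ {b0,b5} ∩ {b0,b2,b3,b6} ∩ {b0,b5,b7} = {b0}; idom=b0
  b9: preds {b7,b8}: {b0,b5,b7} ∩ {b0,b8} = {b0}; idom=b0

DF derivation:
  join b4 pred b1: b1 stop@b0
  join b4 pred b3: b3→b2 stop@b0
  join b5 pred b1: b1 stop@b0
  join b5 pred b2: b2 stop@b0
  join b8 pred b1: b1 stop@b0
  join b8 pred b4: b4 stop@b0
  join b8 pred b5: b5 stop@b0
  join b8 pred b6: b6→b3→b2 stop@b0
  join b8 pred b7: b7→b5 stop@b0
  join b9 pred b7: b7→b5 stop@b0
  join b9 pred b8: b8 stop@b0
  b0: DF=∅
  b1: DF={b4,b5,b8}
  b2: DF={b4,b5,b8}
  b3: DF={b4,b8}
  b4: DF={b8}
  b5: DF={b8,b9}
  b6: DF={b8}
  b7: DF={b8,b9}
  b8: DF={b9}
  b9: DF=∅

φ for f: defs {b0,b6}
  DF⁺ = {b8,b9}

Answer: ["b8", "b9"]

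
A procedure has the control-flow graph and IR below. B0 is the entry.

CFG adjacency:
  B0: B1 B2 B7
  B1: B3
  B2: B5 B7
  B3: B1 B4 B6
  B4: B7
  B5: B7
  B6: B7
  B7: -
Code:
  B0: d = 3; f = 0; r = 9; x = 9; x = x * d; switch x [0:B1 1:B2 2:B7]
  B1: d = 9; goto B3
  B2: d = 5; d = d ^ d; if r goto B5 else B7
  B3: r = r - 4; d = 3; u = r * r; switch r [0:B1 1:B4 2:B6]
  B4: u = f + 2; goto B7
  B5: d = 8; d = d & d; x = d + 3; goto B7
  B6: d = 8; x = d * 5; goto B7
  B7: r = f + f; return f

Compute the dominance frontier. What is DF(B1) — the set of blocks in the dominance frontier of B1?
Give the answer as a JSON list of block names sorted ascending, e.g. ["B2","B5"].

Answer: ["B1", "B7"]

Analysis:
idom tree: B1←B0 B2←B0 B3←B1 B4←B3 B5←B2 B6←B3 B7←B0
Dom∩ at merges:
  B1: preds {B0,B3}: {B0} ∩ {B0,B1,B3} = {B0}; idom=B0
  B7: preds {B0,B2,B4,B5,B6}: {B0} ∩ {B0,B2} ∩ {B0,B1,B3,B4} ∩ {B0,B2,B5} ∩ {B0,B1,B3,B6} = {B0}; idom=B0

DF derivation:
  B1←B0: walk · to B0
  B1←B3: walk B3→B1 to B0
  B7←B0: walk · to B0
  B7←B2: walk B2 to B0
  B7←B4: walk B4→B3→B1 to B0
  B7←B5: walk B5→B2 to B0
  B7←B6: walk B6→B3→B1 to B0
  B0 → ∅
  B1 → {B1,B7}
  B2 → {B7}
  B3 → {B1,B7}
  B4 → {B7}
  B5 → {B7}
  B6 → {B7}
  B7 → ∅

DF(B1) = ["B1", "B7"]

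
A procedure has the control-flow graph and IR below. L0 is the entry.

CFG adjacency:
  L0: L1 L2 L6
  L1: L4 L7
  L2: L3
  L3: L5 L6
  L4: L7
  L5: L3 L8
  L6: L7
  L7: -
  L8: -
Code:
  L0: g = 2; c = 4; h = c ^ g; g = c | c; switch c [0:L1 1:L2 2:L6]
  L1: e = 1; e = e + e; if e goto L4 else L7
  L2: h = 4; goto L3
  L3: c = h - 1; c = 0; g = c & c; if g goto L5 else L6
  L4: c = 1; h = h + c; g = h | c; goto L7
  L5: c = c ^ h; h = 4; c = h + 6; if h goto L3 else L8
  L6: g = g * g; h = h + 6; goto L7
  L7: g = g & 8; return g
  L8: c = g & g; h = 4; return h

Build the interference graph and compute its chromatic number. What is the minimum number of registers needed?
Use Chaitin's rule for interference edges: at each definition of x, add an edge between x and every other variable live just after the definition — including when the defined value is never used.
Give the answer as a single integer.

Answer: 3

Analysis:
def/use:
  L0: {c,g,h} / ∅
  L1: {e} / ∅
  L2: {h} / ∅
  L3: {c,g} / {h}
  L4: {c,g,h} / {h}
  L5: {c,h} / {c,h}
  L6: {g,h} / {g,h}
  L7: {g} / {g}
  L8: {c,h} / {g}

Live sets:
  L0: in=∅ out={g,h}
  L1: in={g,h} out={g,h}
  L2: in=∅ out={h}
  L3: in={h} out={c,g,h}
  L4: in={h} out={g}
  L5: in={c,g,h} out={g,h}
  L6: in={g,h} out={g}
  L7: in={g} out=∅
  L8: in={g} out=∅

Interfere edges:
  c↔{g,h}
  e↔{g,h}
  g↔{c,e,h}
  h↔{c,e,g}

Chromatic number:
  clique {c,g,h} ⇒ need ≥ 3
  3-colouring: c0={g}  c1={h}  c2={c,e}
  χ = 3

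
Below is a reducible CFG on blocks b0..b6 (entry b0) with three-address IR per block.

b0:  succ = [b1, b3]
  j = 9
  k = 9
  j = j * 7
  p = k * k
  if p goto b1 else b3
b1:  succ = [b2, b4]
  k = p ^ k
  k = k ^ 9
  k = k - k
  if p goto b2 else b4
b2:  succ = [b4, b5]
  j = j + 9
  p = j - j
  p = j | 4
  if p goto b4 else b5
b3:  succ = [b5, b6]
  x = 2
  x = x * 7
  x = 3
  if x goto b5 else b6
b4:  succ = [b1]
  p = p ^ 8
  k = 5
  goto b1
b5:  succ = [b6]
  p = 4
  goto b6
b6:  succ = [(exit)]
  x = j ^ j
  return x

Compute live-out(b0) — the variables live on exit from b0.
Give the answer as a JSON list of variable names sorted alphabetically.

Per-block:
  b0: {j,k,p} / ∅
  b1: {k} / {k,p}
  b2: {j,p} / {j}
  b3: {x} / ∅
  b4: {k,p} / {p}
  b5: {p} / ∅
  b6: {x} / {j}

Backward fixpoint:
  b0 li=∅ lo={j,k,p}
  b1 li={j,k,p} lo={j,p}
  b2 li={j} lo={j,p}
  b3 li={j} lo={j}
  b4 li={j,p} lo={j,k,p}
  b5 li={j} lo={j}
  b6 li={j} lo=∅

live-out(b0) = ["j", "k", "p"]

Answer: ["j", "k", "p"]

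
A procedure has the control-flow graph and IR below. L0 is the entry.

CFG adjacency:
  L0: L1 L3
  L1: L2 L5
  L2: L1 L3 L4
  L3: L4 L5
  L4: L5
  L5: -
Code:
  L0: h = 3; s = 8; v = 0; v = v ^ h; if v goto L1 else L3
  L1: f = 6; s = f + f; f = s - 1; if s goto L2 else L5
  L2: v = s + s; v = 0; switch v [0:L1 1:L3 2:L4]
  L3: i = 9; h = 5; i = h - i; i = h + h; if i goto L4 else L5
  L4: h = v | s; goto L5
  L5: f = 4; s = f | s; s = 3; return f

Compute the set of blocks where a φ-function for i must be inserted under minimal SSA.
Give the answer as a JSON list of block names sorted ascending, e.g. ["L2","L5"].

Answer: ["L4", "L5"]

Working:
idom tree: L1←L0 L2←L1 L3←L0 L4←L0 L5←L0
Dom∩ at merges:
  L1: preds {L0,L2}: {L0} ∩ {L0,L1,L2} = {L0}; idom=L0
  L3: preds {L0,L2}: {L0} ∩ {L0,L1,L2} = {L0}; idom=L0
  L4: preds {L2,L3}: {L0,L1,L2} ∩ {L0,L3} = {L0}; idom=L0
  L5: preds {L1,L3,L4}: {L0,L1} ∩ {L0,L3} ∩ {L0,L4} = {L0}; idom=L0

DF derivation:
  L1←L0: walk · to L0
  L1←L2: walk L2→L1 to L0
  L3←L0: walk · to L0
  L3←L2: walk L2→L1 to L0
  L4←L2: walk L2→L1 to L0
  L4←L3: walk L3 to L0
  L5←L1: walk L1 to L0
  L5←L3: walk L3 to L0
  L5←L4: walk L4 to L0
  DF(L0)=∅
  DF(L1)={L1,L3,L4,L5}
  DF(L2)={L1,L3,L4}
  DF(L3)={L4,L5}
  DF(L4)={L5}
  DF(L5)=∅

φ for i: defs {L3}
  DF⁺ = {L4,L5}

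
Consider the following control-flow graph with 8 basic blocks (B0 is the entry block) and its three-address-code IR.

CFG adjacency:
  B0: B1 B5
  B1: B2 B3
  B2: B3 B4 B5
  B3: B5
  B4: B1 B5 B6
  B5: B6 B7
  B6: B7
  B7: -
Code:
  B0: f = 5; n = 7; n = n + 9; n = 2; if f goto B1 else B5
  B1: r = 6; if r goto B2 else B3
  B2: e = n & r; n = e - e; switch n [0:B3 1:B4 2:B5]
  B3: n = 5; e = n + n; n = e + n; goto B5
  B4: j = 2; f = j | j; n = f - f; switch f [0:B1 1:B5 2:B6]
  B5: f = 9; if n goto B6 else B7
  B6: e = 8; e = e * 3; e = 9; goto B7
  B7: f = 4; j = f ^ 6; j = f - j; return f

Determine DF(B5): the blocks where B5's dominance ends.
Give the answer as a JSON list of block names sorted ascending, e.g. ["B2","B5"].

Answer: ["B6", "B7"]

Derivation:
idom tree: B1←B0 B2←B1 B3←B1 B4←B2 B5←B0 B6←B0 B7←B0
Dom at joins:
  B1: preds {B0,B4}: {B0} ∩ {B0,B1,B2,B4} = {B0}; idom=B0
  B3: preds {B1,B2}: {B0,B1} ∩ {B0,B1,B2} = {B0,B1}; idom=B1
  B5: preds {B0,B2,B3,B4}: {B0} ∩ {B0,B1,B2} ∩ {B0,B1,B3} ∩ {B0,B1,B2,B4} = {B0}; idom=B0
  B6: preds {B4,B5}: {B0,B1,B2,B4} ∩ {B0,B5} = {B0}; idom=B0
  B7: preds {B5,B6}: {B0,B5} ∩ {B0,B6} = {B0}; idom=B0

Frontier:
  join B1 pred B0: · stop@B0
  join B1 pred B4: B4→B2→B1 stop@B0
  join B3 pred B1: · stop@B1
  join B3 pred B2: B2 stop@B1
  join B5 pred B0: · stop@B0
  join B5 pred B2: B2→B1 stop@B0
  join B5 pred B3: B3→B1 stop@B0
  join B5 pred B4: B4→B2→B1 stop@B0
  join B6 pred B4: B4→B2→B1 stop@B0
  join B6 pred B5: B5 stop@B0
  join B7 pred B5: B5 stop@B0
  join B7 pred B6: B6 stop@B0
  B0: DF=∅
  B1: DF={B1,B5,B6}
  B2: DF={B1,B3,B5,B6}
  B3: DF={B5}
  B4: DF={B1,B5,B6}
  B5: DF={B6,B7}
  B6: DF={B7}
  B7: DF=∅

DF(B5) = ["B6", "B7"]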